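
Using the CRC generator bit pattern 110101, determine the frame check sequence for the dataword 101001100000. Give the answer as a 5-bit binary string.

10001

Append 5 zeros: 10100110000000000. Divide by 110101 (XOR where the leading bit is 1):
  pos 0: 101001 XOR 110101 = 011100
  pos 1: 111001 XOR 110101 = 001100
  pos 3: 110000 XOR 110101 = 000101
  pos 6: 101000 XOR 110101 = 011101
  pos 7: 111010 XOR 110101 = 001111
  pos 9: 111100 XOR 110101 = 001001
  pos 11: 100100 XOR 110101 = 010001
Remainder (last 5 bits) = 10001. This is the CRC / FCS.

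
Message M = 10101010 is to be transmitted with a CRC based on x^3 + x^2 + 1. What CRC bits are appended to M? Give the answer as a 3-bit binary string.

Append 3 zeros: 10101010000. Divide by 1101 (XOR where the leading bit is 1):
  pos 0: 1010 XOR 1101 = 0111
  pos 1: 1111 XOR 1101 = 0010
  pos 3: 1001 XOR 1101 = 0100
  pos 4: 1000 XOR 1101 = 0101
  pos 5: 1010 XOR 1101 = 0111
  pos 6: 1110 XOR 1101 = 0011
Remainder (last 3 bits) = 110. This is the CRC / FCS.

110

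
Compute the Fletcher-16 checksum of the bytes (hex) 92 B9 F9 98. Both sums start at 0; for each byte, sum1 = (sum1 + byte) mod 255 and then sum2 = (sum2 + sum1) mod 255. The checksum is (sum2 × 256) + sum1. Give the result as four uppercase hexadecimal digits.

Running sums (mod 255):
  after byte 0 (92): sum1=146, sum2=146
  after byte 1 (B9): sum1=76, sum2=222
  after byte 2 (F9): sum1=70, sum2=37
  after byte 3 (98): sum1=222, sum2=4
Checksum = sum2·256 + sum1 = 4·256 + 222 = 1246 = 0x04DE.

04DE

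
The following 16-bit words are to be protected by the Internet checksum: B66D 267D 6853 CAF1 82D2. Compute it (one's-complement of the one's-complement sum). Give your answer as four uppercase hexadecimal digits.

One's-complement addition (fold any carry out of bit 15 back into bit 0):
  0xB66D + 0x267D = 0x0DCEA
  0xDCEA + 0x6853 = 0x1453D → wrap carry → 0x453E
  0x453E + 0xCAF1 = 0x1102F → wrap carry → 0x1030
  0x1030 + 0x82D2 = 0x09302
One's-complement sum = 0x9302.
Checksum = ~0x9302 & 0xFFFF = 0x6CFD.

6CFD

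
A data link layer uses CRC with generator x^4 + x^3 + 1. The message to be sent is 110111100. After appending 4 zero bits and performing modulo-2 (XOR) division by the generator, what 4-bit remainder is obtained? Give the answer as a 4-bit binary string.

Append 4 zeros: 1101111000000. Divide by 11001 (XOR where the leading bit is 1):
  pos 0: 11011 XOR 11001 = 00010
  pos 3: 10110 XOR 11001 = 01111
  pos 4: 11110 XOR 11001 = 00111
  pos 6: 11100 XOR 11001 = 00101
  pos 8: 10100 XOR 11001 = 01101
Remainder (last 4 bits) = 1101. This is the CRC / FCS.

1101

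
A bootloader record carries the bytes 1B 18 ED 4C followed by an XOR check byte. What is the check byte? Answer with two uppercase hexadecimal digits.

A2

XOR the bytes together:
  start with 0x1B
  0x1B ⊕ 0x18 = 0x03
  0x03 ⊕ 0xED = 0xEE
  0xEE ⊕ 0x4C = 0xA2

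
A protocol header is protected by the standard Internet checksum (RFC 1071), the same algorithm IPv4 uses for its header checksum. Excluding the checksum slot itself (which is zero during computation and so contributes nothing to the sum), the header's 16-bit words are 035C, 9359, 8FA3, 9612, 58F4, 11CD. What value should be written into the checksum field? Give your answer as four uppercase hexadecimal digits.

One's-complement addition (fold any carry out of bit 15 back into bit 0):
  0x035C + 0x9359 = 0x096B5
  0x96B5 + 0x8FA3 = 0x12658 → wrap carry → 0x2659
  0x2659 + 0x9612 = 0x0BC6B
  0xBC6B + 0x58F4 = 0x1155F → wrap carry → 0x1560
  0x1560 + 0x11CD = 0x0272D
One's-complement sum = 0x272D.
Checksum = ~0x272D & 0xFFFF = 0xD8D2.

D8D2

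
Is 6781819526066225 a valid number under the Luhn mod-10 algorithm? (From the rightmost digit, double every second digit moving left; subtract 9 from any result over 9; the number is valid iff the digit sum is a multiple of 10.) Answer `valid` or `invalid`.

From the right, keep odd positions and double even positions (subtract 9 from any doubled value over 9):
  doubled (positions 2,4,...): 4 3 0 4 9 7 7 3 → sum 37
  kept (positions 1,3,...): 5 2 6 6 5 1 1 7 → sum 33
Total = 70.
70 mod 10 = 0, so the number is valid.

valid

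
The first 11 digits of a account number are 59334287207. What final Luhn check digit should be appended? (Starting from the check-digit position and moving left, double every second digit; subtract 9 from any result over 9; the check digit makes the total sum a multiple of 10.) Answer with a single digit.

8

Partial digits right→left: 7 0 2 7 8 2 4 3 3 9 5
Double every second digit counting from the check-digit position (so the 1st, 3rd, 5th, ... of the partial from the right).
  doubled (with −9 where >9): 5 4 7 8 6 1 → sum 31
  kept as-is: 0 7 2 3 9 → sum 21
Total = 31 + 21 = 52.
Check digit = (10 − (52 mod 10)) mod 10 = 8.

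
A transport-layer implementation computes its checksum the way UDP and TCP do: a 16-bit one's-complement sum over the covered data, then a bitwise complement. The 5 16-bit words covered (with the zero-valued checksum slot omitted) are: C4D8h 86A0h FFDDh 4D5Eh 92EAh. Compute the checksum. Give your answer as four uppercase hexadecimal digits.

D45F

One's-complement addition (fold any carry out of bit 15 back into bit 0):
  0xC4D8 + 0x86A0 = 0x14B78 → wrap carry → 0x4B79
  0x4B79 + 0xFFDD = 0x14B56 → wrap carry → 0x4B57
  0x4B57 + 0x4D5E = 0x098B5
  0x98B5 + 0x92EA = 0x12B9F → wrap carry → 0x2BA0
One's-complement sum = 0x2BA0.
Checksum = ~0x2BA0 & 0xFFFF = 0xD45F.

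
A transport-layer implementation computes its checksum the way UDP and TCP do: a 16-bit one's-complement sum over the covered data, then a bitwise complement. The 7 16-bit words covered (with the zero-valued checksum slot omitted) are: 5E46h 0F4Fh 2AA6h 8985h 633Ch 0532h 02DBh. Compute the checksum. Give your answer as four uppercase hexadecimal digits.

One's-complement addition (fold any carry out of bit 15 back into bit 0):
  0x5E46 + 0x0F4F = 0x06D95
  0x6D95 + 0x2AA6 = 0x0983B
  0x983B + 0x8985 = 0x121C0 → wrap carry → 0x21C1
  0x21C1 + 0x633C = 0x084FD
  0x84FD + 0x0532 = 0x08A2F
  0x8A2F + 0x02DB = 0x08D0A
One's-complement sum = 0x8D0A.
Checksum = ~0x8D0A & 0xFFFF = 0x72F5.

72F5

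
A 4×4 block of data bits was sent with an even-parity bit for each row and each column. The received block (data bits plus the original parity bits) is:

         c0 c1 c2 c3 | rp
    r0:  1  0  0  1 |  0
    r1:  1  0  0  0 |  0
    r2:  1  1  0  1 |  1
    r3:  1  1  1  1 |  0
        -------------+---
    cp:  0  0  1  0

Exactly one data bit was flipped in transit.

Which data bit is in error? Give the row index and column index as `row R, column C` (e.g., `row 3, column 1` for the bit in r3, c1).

Recompute each row's even parity and compare to rp:
  r0: data parity 0, sent rp 0 → ok
  r1: data parity 1, sent rp 0 → mismatch
  r2: data parity 1, sent rp 1 → ok
  r3: data parity 0, sent rp 0 → ok
Recompute each column's even parity and compare to cp:
  c0: data parity 0, sent cp 0 → ok
  c1: data parity 0, sent cp 0 → ok
  c2: data parity 1, sent cp 1 → ok
  c3: data parity 1, sent cp 0 → mismatch
Exactly one row (r1) and one column (c3) fail → the flipped bit is at their intersection.

row 1, column 3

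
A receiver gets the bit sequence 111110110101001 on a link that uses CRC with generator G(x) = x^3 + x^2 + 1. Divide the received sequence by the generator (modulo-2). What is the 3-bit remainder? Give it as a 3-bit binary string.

010

Modulo-2 division of 111110110101001 by 1101:
  pos 0: 1111 XOR 1101 = 0010
  pos 2: 1010 XOR 1101 = 0111
  pos 3: 1111 XOR 1101 = 0010
  pos 5: 1010 XOR 1101 = 0111
  pos 6: 1111 XOR 1101 = 0010
  pos 8: 1001 XOR 1101 = 0100
  pos 9: 1000 XOR 1101 = 0101
  pos 10: 1010 XOR 1101 = 0111
  pos 11: 1111 XOR 1101 = 0010
Remainder = 010 (nonzero — an error is detected).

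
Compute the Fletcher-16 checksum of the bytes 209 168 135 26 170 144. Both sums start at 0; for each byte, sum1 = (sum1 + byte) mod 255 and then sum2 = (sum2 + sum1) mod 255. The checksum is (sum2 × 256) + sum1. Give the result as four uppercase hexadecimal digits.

8857

Running sums (mod 255):
  after byte 0 (209): sum1=209, sum2=209
  after byte 1 (168): sum1=122, sum2=76
  after byte 2 (135): sum1=2, sum2=78
  after byte 3 (26): sum1=28, sum2=106
  after byte 4 (170): sum1=198, sum2=49
  after byte 5 (144): sum1=87, sum2=136
Checksum = sum2·256 + sum1 = 136·256 + 87 = 34903 = 0x8857.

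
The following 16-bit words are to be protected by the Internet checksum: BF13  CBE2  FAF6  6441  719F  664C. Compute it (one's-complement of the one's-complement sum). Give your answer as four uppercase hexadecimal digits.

One's-complement addition (fold any carry out of bit 15 back into bit 0):
  0xBF13 + 0xCBE2 = 0x18AF5 → wrap carry → 0x8AF6
  0x8AF6 + 0xFAF6 = 0x185EC → wrap carry → 0x85ED
  0x85ED + 0x6441 = 0x0EA2E
  0xEA2E + 0x719F = 0x15BCD → wrap carry → 0x5BCE
  0x5BCE + 0x664C = 0x0C21A
One's-complement sum = 0xC21A.
Checksum = ~0xC21A & 0xFFFF = 0x3DE5.

3DE5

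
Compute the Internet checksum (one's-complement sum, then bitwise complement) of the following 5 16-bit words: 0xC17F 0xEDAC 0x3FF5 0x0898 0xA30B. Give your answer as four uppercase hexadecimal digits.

653A

One's-complement addition (fold any carry out of bit 15 back into bit 0):
  0xC17F + 0xEDAC = 0x1AF2B → wrap carry → 0xAF2C
  0xAF2C + 0x3FF5 = 0x0EF21
  0xEF21 + 0x0898 = 0x0F7B9
  0xF7B9 + 0xA30B = 0x19AC4 → wrap carry → 0x9AC5
One's-complement sum = 0x9AC5.
Checksum = ~0x9AC5 & 0xFFFF = 0x653A.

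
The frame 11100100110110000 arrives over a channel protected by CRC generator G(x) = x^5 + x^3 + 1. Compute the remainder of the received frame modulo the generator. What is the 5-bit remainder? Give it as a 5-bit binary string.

01000

Modulo-2 division of 11100100110110000 by 101001:
  pos 0: 111001 XOR 101001 = 010000
  pos 1: 100000 XOR 101001 = 001001
  pos 3: 100101 XOR 101001 = 001100
  pos 5: 110010 XOR 101001 = 011011
  pos 6: 110111 XOR 101001 = 011110
  pos 7: 111101 XOR 101001 = 010100
  pos 8: 101000 XOR 101001 = 000001
Remainder = 01000 (nonzero — an error is detected).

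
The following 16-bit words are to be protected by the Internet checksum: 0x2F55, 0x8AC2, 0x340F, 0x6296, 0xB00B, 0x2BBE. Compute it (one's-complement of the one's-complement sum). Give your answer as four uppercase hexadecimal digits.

One's-complement addition (fold any carry out of bit 15 back into bit 0):
  0x2F55 + 0x8AC2 = 0x0BA17
  0xBA17 + 0x340F = 0x0EE26
  0xEE26 + 0x6296 = 0x150BC → wrap carry → 0x50BD
  0x50BD + 0xB00B = 0x100C8 → wrap carry → 0x00C9
  0x00C9 + 0x2BBE = 0x02C87
One's-complement sum = 0x2C87.
Checksum = ~0x2C87 & 0xFFFF = 0xD378.

D378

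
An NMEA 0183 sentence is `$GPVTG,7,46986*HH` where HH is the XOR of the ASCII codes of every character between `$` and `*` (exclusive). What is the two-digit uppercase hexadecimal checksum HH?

50

XOR the ASCII codes of the payload characters:
  'G' = 0x47 → acc = 0x47
  'P' = 0x50 → acc = 0x17
  'V' = 0x56 → acc = 0x41
  'T' = 0x54 → acc = 0x15
  'G' = 0x47 → acc = 0x52
  ',' = 0x2C → acc = 0x7E
  '7' = 0x37 → acc = 0x49
  ',' = 0x2C → acc = 0x65
  '4' = 0x34 → acc = 0x51
  '6' = 0x36 → acc = 0x67
  '9' = 0x39 → acc = 0x5E
  '8' = 0x38 → acc = 0x66
  '6' = 0x36 → acc = 0x50
Checksum = 0x50.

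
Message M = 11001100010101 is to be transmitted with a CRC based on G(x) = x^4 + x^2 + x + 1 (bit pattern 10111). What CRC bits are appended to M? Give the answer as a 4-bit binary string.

0111

Append 4 zeros: 110011000101010000. Divide by 10111 (XOR where the leading bit is 1):
  pos 0: 11001 XOR 10111 = 01110
  pos 1: 11101 XOR 10111 = 01010
  pos 2: 10100 XOR 10111 = 00011
  pos 5: 11001 XOR 10111 = 01110
  pos 6: 11100 XOR 10111 = 01011
  pos 7: 10111 XOR 10111 = 00000
  pos 13: 10000 XOR 10111 = 00111
Remainder (last 4 bits) = 0111. This is the CRC / FCS.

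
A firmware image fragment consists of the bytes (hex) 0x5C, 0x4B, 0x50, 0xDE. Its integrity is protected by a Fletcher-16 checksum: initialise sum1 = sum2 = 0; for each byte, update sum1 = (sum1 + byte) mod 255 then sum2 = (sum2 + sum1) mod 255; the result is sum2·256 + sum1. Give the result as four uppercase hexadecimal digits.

Running sums (mod 255):
  after byte 0 (0x5C): sum1=92, sum2=92
  after byte 1 (0x4B): sum1=167, sum2=4
  after byte 2 (0x50): sum1=247, sum2=251
  after byte 3 (0xDE): sum1=214, sum2=210
Checksum = sum2·256 + sum1 = 210·256 + 214 = 53974 = 0xD2D6.

D2D6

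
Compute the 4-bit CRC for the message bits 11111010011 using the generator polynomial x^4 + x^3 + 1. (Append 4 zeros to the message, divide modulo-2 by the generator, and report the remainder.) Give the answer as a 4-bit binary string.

0010

Append 4 zeros: 111110100110000. Divide by 11001 (XOR where the leading bit is 1):
  pos 0: 11111 XOR 11001 = 00110
  pos 2: 11001 XOR 11001 = 00000
  pos 9: 11000 XOR 11001 = 00001
Remainder (last 4 bits) = 0010. This is the CRC / FCS.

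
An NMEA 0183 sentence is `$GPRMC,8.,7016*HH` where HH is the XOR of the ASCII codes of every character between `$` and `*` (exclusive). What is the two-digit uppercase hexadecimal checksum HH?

XOR the ASCII codes of the payload characters:
  'G' = 0x47 → acc = 0x47
  'P' = 0x50 → acc = 0x17
  'R' = 0x52 → acc = 0x45
  'M' = 0x4D → acc = 0x08
  'C' = 0x43 → acc = 0x4B
  ',' = 0x2C → acc = 0x67
  '8' = 0x38 → acc = 0x5F
  '.' = 0x2E → acc = 0x71
  ',' = 0x2C → acc = 0x5D
  '7' = 0x37 → acc = 0x6A
  '0' = 0x30 → acc = 0x5A
  '1' = 0x31 → acc = 0x6B
  '6' = 0x36 → acc = 0x5D
Checksum = 0x5D.

5D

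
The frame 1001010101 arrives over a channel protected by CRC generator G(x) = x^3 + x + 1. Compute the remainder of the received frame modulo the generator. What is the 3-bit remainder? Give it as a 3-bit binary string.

Modulo-2 division of 1001010101 by 1011:
  pos 0: 1001 XOR 1011 = 0010
  pos 2: 1001 XOR 1011 = 0010
  pos 4: 1001 XOR 1011 = 0010
  pos 6: 1001 XOR 1011 = 0010
Remainder = 010 (nonzero — an error is detected).

010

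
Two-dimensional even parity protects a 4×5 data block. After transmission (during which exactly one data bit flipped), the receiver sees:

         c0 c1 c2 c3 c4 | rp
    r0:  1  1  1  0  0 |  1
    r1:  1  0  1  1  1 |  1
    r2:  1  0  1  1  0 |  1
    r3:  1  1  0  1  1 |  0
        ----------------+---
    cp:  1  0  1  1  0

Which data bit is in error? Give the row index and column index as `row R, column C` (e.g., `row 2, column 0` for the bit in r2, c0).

row 1, column 0

Recompute each row's even parity and compare to rp:
  r0: data parity 1, sent rp 1 → ok
  r1: data parity 0, sent rp 1 → mismatch
  r2: data parity 1, sent rp 1 → ok
  r3: data parity 0, sent rp 0 → ok
Recompute each column's even parity and compare to cp:
  c0: data parity 0, sent cp 1 → mismatch
  c1: data parity 0, sent cp 0 → ok
  c2: data parity 1, sent cp 1 → ok
  c3: data parity 1, sent cp 1 → ok
  c4: data parity 0, sent cp 0 → ok
Exactly one row (r1) and one column (c0) fail → the flipped bit is at their intersection.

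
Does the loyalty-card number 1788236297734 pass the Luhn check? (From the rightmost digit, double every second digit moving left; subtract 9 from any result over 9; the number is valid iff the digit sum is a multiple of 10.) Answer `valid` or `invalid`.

valid

From the right, keep odd positions and double even positions (subtract 9 from any doubled value over 9):
  doubled (positions 2,4,...): 6 5 4 6 7 5 → sum 33
  kept (positions 1,3,...): 4 7 9 6 2 8 1 → sum 37
Total = 70.
70 mod 10 = 0, so the number is valid.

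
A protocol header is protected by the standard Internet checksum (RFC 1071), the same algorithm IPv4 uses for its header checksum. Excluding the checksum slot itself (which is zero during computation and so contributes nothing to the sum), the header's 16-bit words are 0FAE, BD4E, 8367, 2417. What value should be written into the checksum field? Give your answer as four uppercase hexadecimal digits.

One's-complement addition (fold any carry out of bit 15 back into bit 0):
  0x0FAE + 0xBD4E = 0x0CCFC
  0xCCFC + 0x8367 = 0x15063 → wrap carry → 0x5064
  0x5064 + 0x2417 = 0x0747B
One's-complement sum = 0x747B.
Checksum = ~0x747B & 0xFFFF = 0x8B84.

8B84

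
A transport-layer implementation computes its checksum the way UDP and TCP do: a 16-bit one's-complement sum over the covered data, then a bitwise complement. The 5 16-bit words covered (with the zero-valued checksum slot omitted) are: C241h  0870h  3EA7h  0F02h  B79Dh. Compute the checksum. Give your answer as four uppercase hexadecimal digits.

One's-complement addition (fold any carry out of bit 15 back into bit 0):
  0xC241 + 0x0870 = 0x0CAB1
  0xCAB1 + 0x3EA7 = 0x10958 → wrap carry → 0x0959
  0x0959 + 0x0F02 = 0x0185B
  0x185B + 0xB79D = 0x0CFF8
One's-complement sum = 0xCFF8.
Checksum = ~0xCFF8 & 0xFFFF = 0x3007.

3007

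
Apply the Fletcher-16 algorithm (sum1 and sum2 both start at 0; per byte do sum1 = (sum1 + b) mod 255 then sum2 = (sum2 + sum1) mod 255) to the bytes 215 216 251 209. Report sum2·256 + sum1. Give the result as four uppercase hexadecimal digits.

B37E

Running sums (mod 255):
  after byte 0 (215): sum1=215, sum2=215
  after byte 1 (216): sum1=176, sum2=136
  after byte 2 (251): sum1=172, sum2=53
  after byte 3 (209): sum1=126, sum2=179
Checksum = sum2·256 + sum1 = 179·256 + 126 = 45950 = 0xB37E.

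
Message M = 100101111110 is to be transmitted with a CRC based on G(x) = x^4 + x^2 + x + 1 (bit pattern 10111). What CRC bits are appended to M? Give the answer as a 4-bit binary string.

Append 4 zeros: 1001011111100000. Divide by 10111 (XOR where the leading bit is 1):
  pos 0: 10010 XOR 10111 = 00101
  pos 2: 10111 XOR 10111 = 00000
  pos 7: 11110 XOR 10111 = 01001
  pos 8: 10010 XOR 10111 = 00101
  pos 10: 10100 XOR 10111 = 00011
Remainder (last 4 bits) = 0110. This is the CRC / FCS.

0110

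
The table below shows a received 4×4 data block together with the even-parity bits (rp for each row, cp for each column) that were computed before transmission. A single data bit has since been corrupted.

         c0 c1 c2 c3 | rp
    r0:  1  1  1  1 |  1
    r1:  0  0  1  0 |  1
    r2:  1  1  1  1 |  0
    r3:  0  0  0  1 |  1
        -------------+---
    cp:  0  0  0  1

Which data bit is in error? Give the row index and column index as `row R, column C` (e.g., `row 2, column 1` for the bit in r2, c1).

row 0, column 2

Recompute each row's even parity and compare to rp:
  r0: data parity 0, sent rp 1 → mismatch
  r1: data parity 1, sent rp 1 → ok
  r2: data parity 0, sent rp 0 → ok
  r3: data parity 1, sent rp 1 → ok
Recompute each column's even parity and compare to cp:
  c0: data parity 0, sent cp 0 → ok
  c1: data parity 0, sent cp 0 → ok
  c2: data parity 1, sent cp 0 → mismatch
  c3: data parity 1, sent cp 1 → ok
Exactly one row (r0) and one column (c2) fail → the flipped bit is at their intersection.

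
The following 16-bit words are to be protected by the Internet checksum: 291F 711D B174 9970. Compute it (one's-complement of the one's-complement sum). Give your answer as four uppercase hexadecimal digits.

One's-complement addition (fold any carry out of bit 15 back into bit 0):
  0x291F + 0x711D = 0x09A3C
  0x9A3C + 0xB174 = 0x14BB0 → wrap carry → 0x4BB1
  0x4BB1 + 0x9970 = 0x0E521
One's-complement sum = 0xE521.
Checksum = ~0xE521 & 0xFFFF = 0x1ADE.

1ADE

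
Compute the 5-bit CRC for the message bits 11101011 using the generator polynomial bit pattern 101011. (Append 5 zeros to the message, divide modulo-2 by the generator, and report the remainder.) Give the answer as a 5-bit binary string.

10111

Append 5 zeros: 1110101100000. Divide by 101011 (XOR where the leading bit is 1):
  pos 0: 111010 XOR 101011 = 010001
  pos 1: 100011 XOR 101011 = 001000
  pos 3: 100010 XOR 101011 = 001001
  pos 5: 100100 XOR 101011 = 001111
  pos 7: 111100 XOR 101011 = 010111
Remainder (last 5 bits) = 10111. This is the CRC / FCS.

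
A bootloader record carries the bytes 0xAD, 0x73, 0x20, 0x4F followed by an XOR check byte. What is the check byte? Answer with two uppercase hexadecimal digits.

B1

XOR the bytes together:
  start with 0xAD
  0xAD ⊕ 0x73 = 0xDE
  0xDE ⊕ 0x20 = 0xFE
  0xFE ⊕ 0x4F = 0xB1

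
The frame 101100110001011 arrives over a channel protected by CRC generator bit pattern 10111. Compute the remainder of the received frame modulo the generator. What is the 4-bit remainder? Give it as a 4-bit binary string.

Modulo-2 division of 101100110001011 by 10111:
  pos 0: 10110 XOR 10111 = 00001
  pos 4: 10110 XOR 10111 = 00001
  pos 8: 10010 XOR 10111 = 00101
  pos 10: 10111 XOR 10111 = 00000
Remainder = 0000 (zero — the frame passes the CRC check).

0000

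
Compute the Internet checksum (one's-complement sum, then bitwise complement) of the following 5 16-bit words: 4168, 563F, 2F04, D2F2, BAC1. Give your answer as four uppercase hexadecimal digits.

AB9F

One's-complement addition (fold any carry out of bit 15 back into bit 0):
  0x4168 + 0x563F = 0x097A7
  0x97A7 + 0x2F04 = 0x0C6AB
  0xC6AB + 0xD2F2 = 0x1999D → wrap carry → 0x999E
  0x999E + 0xBAC1 = 0x1545F → wrap carry → 0x5460
One's-complement sum = 0x5460.
Checksum = ~0x5460 & 0xFFFF = 0xAB9F.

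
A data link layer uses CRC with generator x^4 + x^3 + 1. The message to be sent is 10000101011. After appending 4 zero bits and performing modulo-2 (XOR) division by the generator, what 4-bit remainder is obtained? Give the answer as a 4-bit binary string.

Append 4 zeros: 100001010110000. Divide by 11001 (XOR where the leading bit is 1):
  pos 0: 10000 XOR 11001 = 01001
  pos 1: 10011 XOR 11001 = 01010
  pos 2: 10100 XOR 11001 = 01101
  pos 3: 11011 XOR 11001 = 00010
  pos 6: 10011 XOR 11001 = 01010
  pos 7: 10100 XOR 11001 = 01101
  pos 8: 11010 XOR 11001 = 00011
Remainder (last 4 bits) = 1100. This is the CRC / FCS.

1100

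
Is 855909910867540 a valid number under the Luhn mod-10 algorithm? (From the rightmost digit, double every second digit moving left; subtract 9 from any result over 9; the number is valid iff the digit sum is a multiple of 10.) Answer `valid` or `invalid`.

From the right, keep odd positions and double even positions (subtract 9 from any doubled value over 9):
  doubled (positions 2,4,...): 8 5 7 2 9 9 1 → sum 41
  kept (positions 1,3,...): 0 5 6 0 9 0 5 8 → sum 33
Total = 74.
74 mod 10 = 4, so the number is invalid.

invalid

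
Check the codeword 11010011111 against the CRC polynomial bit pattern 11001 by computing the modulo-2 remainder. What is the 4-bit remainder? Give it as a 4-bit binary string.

1110

Modulo-2 division of 11010011111 by 11001:
  pos 0: 11010 XOR 11001 = 00011
  pos 3: 11011 XOR 11001 = 00010
  pos 6: 10111 XOR 11001 = 01110
Remainder = 1110 (nonzero — an error is detected).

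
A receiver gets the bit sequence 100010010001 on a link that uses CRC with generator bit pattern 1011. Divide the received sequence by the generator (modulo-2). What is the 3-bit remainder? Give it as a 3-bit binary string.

000

Modulo-2 division of 100010010001 by 1011:
  pos 0: 1000 XOR 1011 = 0011
  pos 2: 1110 XOR 1011 = 0101
  pos 3: 1010 XOR 1011 = 0001
  pos 6: 1100 XOR 1011 = 0111
  pos 7: 1110 XOR 1011 = 0101
  pos 8: 1011 XOR 1011 = 0000
Remainder = 000 (zero — the frame passes the CRC check).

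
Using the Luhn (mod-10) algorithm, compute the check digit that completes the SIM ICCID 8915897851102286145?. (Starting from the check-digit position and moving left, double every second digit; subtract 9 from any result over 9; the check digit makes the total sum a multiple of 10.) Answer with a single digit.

Partial digits right→left: 5 4 1 6 8 2 2 0 1 1 5 8 7 9 8 5 1 9 8
Double every second digit counting from the check-digit position (so the 1st, 3rd, 5th, ... of the partial from the right).
  doubled (with −9 where >9): 1 2 7 4 2 1 5 7 2 7 → sum 38
  kept as-is: 4 6 2 0 1 8 9 5 9 → sum 44
Total = 38 + 44 = 82.
Check digit = (10 − (82 mod 10)) mod 10 = 8.

8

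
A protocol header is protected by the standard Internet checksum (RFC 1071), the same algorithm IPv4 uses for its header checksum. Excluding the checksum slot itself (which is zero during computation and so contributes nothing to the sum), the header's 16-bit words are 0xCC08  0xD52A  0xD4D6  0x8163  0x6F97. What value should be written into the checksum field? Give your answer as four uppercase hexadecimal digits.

One's-complement addition (fold any carry out of bit 15 back into bit 0):
  0xCC08 + 0xD52A = 0x1A132 → wrap carry → 0xA133
  0xA133 + 0xD4D6 = 0x17609 → wrap carry → 0x760A
  0x760A + 0x8163 = 0x0F76D
  0xF76D + 0x6F97 = 0x16704 → wrap carry → 0x6705
One's-complement sum = 0x6705.
Checksum = ~0x6705 & 0xFFFF = 0x98FA.

98FA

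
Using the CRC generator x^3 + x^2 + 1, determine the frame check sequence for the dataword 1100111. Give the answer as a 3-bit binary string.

Append 3 zeros: 1100111000. Divide by 1101 (XOR where the leading bit is 1):
  pos 0: 1100 XOR 1101 = 0001
  pos 3: 1111 XOR 1101 = 0010
  pos 5: 1000 XOR 1101 = 0101
  pos 6: 1010 XOR 1101 = 0111
Remainder (last 3 bits) = 111. This is the CRC / FCS.

111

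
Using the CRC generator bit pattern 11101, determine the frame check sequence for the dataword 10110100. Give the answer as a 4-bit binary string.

0101

Append 4 zeros: 101101000000. Divide by 11101 (XOR where the leading bit is 1):
  pos 0: 10110 XOR 11101 = 01011
  pos 1: 10111 XOR 11101 = 01010
  pos 2: 10100 XOR 11101 = 01001
  pos 3: 10010 XOR 11101 = 01111
  pos 4: 11110 XOR 11101 = 00011
  pos 7: 11000 XOR 11101 = 00101
Remainder (last 4 bits) = 0101. This is the CRC / FCS.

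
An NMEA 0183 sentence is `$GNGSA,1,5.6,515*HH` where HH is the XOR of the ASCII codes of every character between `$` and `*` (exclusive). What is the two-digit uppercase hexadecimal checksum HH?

XOR the ASCII codes of the payload characters:
  'G' = 0x47 → acc = 0x47
  'N' = 0x4E → acc = 0x09
  'G' = 0x47 → acc = 0x4E
  'S' = 0x53 → acc = 0x1D
  'A' = 0x41 → acc = 0x5C
  ',' = 0x2C → acc = 0x70
  '1' = 0x31 → acc = 0x41
  ',' = 0x2C → acc = 0x6D
  '5' = 0x35 → acc = 0x58
  '.' = 0x2E → acc = 0x76
  '6' = 0x36 → acc = 0x40
  ',' = 0x2C → acc = 0x6C
  '5' = 0x35 → acc = 0x59
  '1' = 0x31 → acc = 0x68
  '5' = 0x35 → acc = 0x5D
Checksum = 0x5D.

5D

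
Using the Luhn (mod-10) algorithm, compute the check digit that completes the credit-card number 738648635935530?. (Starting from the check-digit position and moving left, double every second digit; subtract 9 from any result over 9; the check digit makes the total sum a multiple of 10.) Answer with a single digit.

2

Partial digits right→left: 0 3 5 5 3 9 5 3 6 8 4 6 8 3 7
Double every second digit counting from the check-digit position (so the 1st, 3rd, 5th, ... of the partial from the right).
  doubled (with −9 where >9): 0 1 6 1 3 8 7 5 → sum 31
  kept as-is: 3 5 9 3 8 6 3 → sum 37
Total = 31 + 37 = 68.
Check digit = (10 − (68 mod 10)) mod 10 = 2.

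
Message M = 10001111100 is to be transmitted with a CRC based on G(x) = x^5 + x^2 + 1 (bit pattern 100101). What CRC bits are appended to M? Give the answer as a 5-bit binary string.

01010

Append 5 zeros: 1000111110000000. Divide by 100101 (XOR where the leading bit is 1):
  pos 0: 100011 XOR 100101 = 000110
  pos 3: 110111 XOR 100101 = 010010
  pos 4: 100100 XOR 100101 = 000001
  pos 9: 100000 XOR 100101 = 000101
Remainder (last 5 bits) = 01010. This is the CRC / FCS.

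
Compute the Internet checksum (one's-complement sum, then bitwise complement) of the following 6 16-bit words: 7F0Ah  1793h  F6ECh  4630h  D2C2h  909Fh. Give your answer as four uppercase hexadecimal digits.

C8E2

One's-complement addition (fold any carry out of bit 15 back into bit 0):
  0x7F0A + 0x1793 = 0x0969D
  0x969D + 0xF6EC = 0x18D89 → wrap carry → 0x8D8A
  0x8D8A + 0x4630 = 0x0D3BA
  0xD3BA + 0xD2C2 = 0x1A67C → wrap carry → 0xA67D
  0xA67D + 0x909F = 0x1371C → wrap carry → 0x371D
One's-complement sum = 0x371D.
Checksum = ~0x371D & 0xFFFF = 0xC8E2.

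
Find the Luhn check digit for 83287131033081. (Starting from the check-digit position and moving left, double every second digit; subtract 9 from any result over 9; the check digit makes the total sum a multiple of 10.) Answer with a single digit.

4

Partial digits right→left: 1 8 0 3 3 0 1 3 1 7 8 2 3 8
Double every second digit counting from the check-digit position (so the 1st, 3rd, 5th, ... of the partial from the right).
  doubled (with −9 where >9): 2 0 6 2 2 7 6 → sum 25
  kept as-is: 8 3 0 3 7 2 8 → sum 31
Total = 25 + 31 = 56.
Check digit = (10 − (56 mod 10)) mod 10 = 4.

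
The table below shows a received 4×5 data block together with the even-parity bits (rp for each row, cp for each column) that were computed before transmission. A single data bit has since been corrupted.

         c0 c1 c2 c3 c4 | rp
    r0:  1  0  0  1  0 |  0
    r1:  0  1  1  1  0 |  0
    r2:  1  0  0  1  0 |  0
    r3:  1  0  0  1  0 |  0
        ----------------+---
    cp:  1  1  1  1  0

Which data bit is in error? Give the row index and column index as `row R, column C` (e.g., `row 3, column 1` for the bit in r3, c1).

Recompute each row's even parity and compare to rp:
  r0: data parity 0, sent rp 0 → ok
  r1: data parity 1, sent rp 0 → mismatch
  r2: data parity 0, sent rp 0 → ok
  r3: data parity 0, sent rp 0 → ok
Recompute each column's even parity and compare to cp:
  c0: data parity 1, sent cp 1 → ok
  c1: data parity 1, sent cp 1 → ok
  c2: data parity 1, sent cp 1 → ok
  c3: data parity 0, sent cp 1 → mismatch
  c4: data parity 0, sent cp 0 → ok
Exactly one row (r1) and one column (c3) fail → the flipped bit is at their intersection.

row 1, column 3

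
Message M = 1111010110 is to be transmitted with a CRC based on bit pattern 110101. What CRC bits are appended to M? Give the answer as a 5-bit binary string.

01000

Append 5 zeros: 111101011000000. Divide by 110101 (XOR where the leading bit is 1):
  pos 0: 111101 XOR 110101 = 001000
  pos 2: 100001 XOR 110101 = 010100
  pos 3: 101001 XOR 110101 = 011100
  pos 4: 111000 XOR 110101 = 001101
  pos 6: 110100 XOR 110101 = 000001
Remainder (last 5 bits) = 01000. This is the CRC / FCS.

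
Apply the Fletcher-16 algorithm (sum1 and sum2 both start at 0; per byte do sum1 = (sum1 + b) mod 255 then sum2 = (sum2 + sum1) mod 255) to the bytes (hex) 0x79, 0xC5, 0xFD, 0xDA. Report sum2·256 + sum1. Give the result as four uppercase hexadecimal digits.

Running sums (mod 255):
  after byte 0 (0x79): sum1=121, sum2=121
  after byte 1 (0xC5): sum1=63, sum2=184
  after byte 2 (0xFD): sum1=61, sum2=245
  after byte 3 (0xDA): sum1=24, sum2=14
Checksum = sum2·256 + sum1 = 14·256 + 24 = 3608 = 0x0E18.

0E18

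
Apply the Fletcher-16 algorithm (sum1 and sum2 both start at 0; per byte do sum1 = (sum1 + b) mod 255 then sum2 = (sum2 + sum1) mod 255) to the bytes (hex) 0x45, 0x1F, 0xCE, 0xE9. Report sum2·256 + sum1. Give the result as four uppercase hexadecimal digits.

F91D

Running sums (mod 255):
  after byte 0 (0x45): sum1=69, sum2=69
  after byte 1 (0x1F): sum1=100, sum2=169
  after byte 2 (0xCE): sum1=51, sum2=220
  after byte 3 (0xE9): sum1=29, sum2=249
Checksum = sum2·256 + sum1 = 249·256 + 29 = 63773 = 0xF91D.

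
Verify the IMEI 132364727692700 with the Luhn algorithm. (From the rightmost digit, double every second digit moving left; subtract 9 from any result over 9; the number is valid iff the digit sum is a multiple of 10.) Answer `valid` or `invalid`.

From the right, keep odd positions and double even positions (subtract 9 from any doubled value over 9):
  doubled (positions 2,4,...): 0 4 3 4 8 6 6 → sum 31
  kept (positions 1,3,...): 0 7 9 7 7 6 2 1 → sum 39
Total = 70.
70 mod 10 = 0, so the number is valid.

valid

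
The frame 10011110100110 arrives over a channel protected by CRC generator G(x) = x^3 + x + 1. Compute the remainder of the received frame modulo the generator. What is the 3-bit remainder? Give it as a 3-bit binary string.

Modulo-2 division of 10011110100110 by 1011:
  pos 0: 1001 XOR 1011 = 0010
  pos 2: 1011 XOR 1011 = 0000
  pos 6: 1010 XOR 1011 = 0001
  pos 9: 1011 XOR 1011 = 0000
Remainder = 000 (zero — the frame passes the CRC check).

000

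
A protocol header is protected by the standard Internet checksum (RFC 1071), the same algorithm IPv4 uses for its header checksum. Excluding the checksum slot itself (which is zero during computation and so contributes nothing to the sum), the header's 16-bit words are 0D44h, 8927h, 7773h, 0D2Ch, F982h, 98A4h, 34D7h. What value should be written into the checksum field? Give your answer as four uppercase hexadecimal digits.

One's-complement addition (fold any carry out of bit 15 back into bit 0):
  0x0D44 + 0x8927 = 0x0966B
  0x966B + 0x7773 = 0x10DDE → wrap carry → 0x0DDF
  0x0DDF + 0x0D2C = 0x01B0B
  0x1B0B + 0xF982 = 0x1148D → wrap carry → 0x148E
  0x148E + 0x98A4 = 0x0AD32
  0xAD32 + 0x34D7 = 0x0E209
One's-complement sum = 0xE209.
Checksum = ~0xE209 & 0xFFFF = 0x1DF6.

1DF6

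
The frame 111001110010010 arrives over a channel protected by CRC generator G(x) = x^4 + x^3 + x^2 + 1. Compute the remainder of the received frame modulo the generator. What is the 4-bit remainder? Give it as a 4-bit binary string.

0000

Modulo-2 division of 111001110010010 by 11101:
  pos 0: 11100 XOR 11101 = 00001
  pos 4: 11110 XOR 11101 = 00011
  pos 7: 11010 XOR 11101 = 00111
  pos 9: 11101 XOR 11101 = 00000
Remainder = 0000 (zero — the frame passes the CRC check).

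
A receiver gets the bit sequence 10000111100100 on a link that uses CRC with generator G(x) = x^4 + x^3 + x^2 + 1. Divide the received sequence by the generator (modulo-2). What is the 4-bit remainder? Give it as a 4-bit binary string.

Modulo-2 division of 10000111100100 by 11101:
  pos 0: 10000 XOR 11101 = 01101
  pos 1: 11011 XOR 11101 = 00110
  pos 3: 11011 XOR 11101 = 00110
  pos 5: 11010 XOR 11101 = 00111
  pos 7: 11101 XOR 11101 = 00000
Remainder = 0000 (zero — the frame passes the CRC check).

0000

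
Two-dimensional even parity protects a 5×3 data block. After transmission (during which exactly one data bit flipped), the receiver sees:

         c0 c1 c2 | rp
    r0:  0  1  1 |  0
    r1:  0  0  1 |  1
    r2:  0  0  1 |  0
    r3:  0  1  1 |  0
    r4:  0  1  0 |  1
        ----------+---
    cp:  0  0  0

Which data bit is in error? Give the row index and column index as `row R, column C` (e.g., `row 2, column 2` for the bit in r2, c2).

Recompute each row's even parity and compare to rp:
  r0: data parity 0, sent rp 0 → ok
  r1: data parity 1, sent rp 1 → ok
  r2: data parity 1, sent rp 0 → mismatch
  r3: data parity 0, sent rp 0 → ok
  r4: data parity 1, sent rp 1 → ok
Recompute each column's even parity and compare to cp:
  c0: data parity 0, sent cp 0 → ok
  c1: data parity 1, sent cp 0 → mismatch
  c2: data parity 0, sent cp 0 → ok
Exactly one row (r2) and one column (c1) fail → the flipped bit is at their intersection.

row 2, column 1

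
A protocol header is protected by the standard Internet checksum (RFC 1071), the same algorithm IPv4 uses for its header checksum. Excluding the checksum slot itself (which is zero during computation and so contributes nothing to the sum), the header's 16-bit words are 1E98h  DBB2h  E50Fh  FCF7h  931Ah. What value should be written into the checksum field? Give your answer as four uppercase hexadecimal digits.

9092

One's-complement addition (fold any carry out of bit 15 back into bit 0):
  0x1E98 + 0xDBB2 = 0x0FA4A
  0xFA4A + 0xE50F = 0x1DF59 → wrap carry → 0xDF5A
  0xDF5A + 0xFCF7 = 0x1DC51 → wrap carry → 0xDC52
  0xDC52 + 0x931A = 0x16F6C → wrap carry → 0x6F6D
One's-complement sum = 0x6F6D.
Checksum = ~0x6F6D & 0xFFFF = 0x9092.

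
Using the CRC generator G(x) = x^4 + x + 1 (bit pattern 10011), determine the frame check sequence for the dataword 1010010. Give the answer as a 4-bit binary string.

0100

Append 4 zeros: 10100100000. Divide by 10011 (XOR where the leading bit is 1):
  pos 0: 10100 XOR 10011 = 00111
  pos 2: 11110 XOR 10011 = 01101
  pos 3: 11010 XOR 10011 = 01001
  pos 4: 10010 XOR 10011 = 00001
Remainder (last 4 bits) = 0100. This is the CRC / FCS.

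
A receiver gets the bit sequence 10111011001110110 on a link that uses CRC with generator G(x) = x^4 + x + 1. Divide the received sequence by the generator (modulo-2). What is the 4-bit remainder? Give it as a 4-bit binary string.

1011

Modulo-2 division of 10111011001110110 by 10011:
  pos 0: 10111 XOR 10011 = 00100
  pos 2: 10001 XOR 10011 = 00010
  pos 5: 10100 XOR 10011 = 00111
  pos 7: 11111 XOR 10011 = 01100
  pos 8: 11001 XOR 10011 = 01010
  pos 9: 10100 XOR 10011 = 00111
  pos 11: 11111 XOR 10011 = 01100
  pos 12: 11000 XOR 10011 = 01011
Remainder = 1011 (nonzero — an error is detected).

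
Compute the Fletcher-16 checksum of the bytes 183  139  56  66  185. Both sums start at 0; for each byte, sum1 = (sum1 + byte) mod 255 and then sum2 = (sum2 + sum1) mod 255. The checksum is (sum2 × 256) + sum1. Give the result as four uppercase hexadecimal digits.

AB77

Running sums (mod 255):
  after byte 0 (183): sum1=183, sum2=183
  after byte 1 (139): sum1=67, sum2=250
  after byte 2 (56): sum1=123, sum2=118
  after byte 3 (66): sum1=189, sum2=52
  after byte 4 (185): sum1=119, sum2=171
Checksum = sum2·256 + sum1 = 171·256 + 119 = 43895 = 0xAB77.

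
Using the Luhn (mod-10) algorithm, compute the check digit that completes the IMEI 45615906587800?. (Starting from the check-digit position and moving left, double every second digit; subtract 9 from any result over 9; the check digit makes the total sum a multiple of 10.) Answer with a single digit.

4

Partial digits right→left: 0 0 8 7 8 5 6 0 9 5 1 6 5 4
Double every second digit counting from the check-digit position (so the 1st, 3rd, 5th, ... of the partial from the right).
  doubled (with −9 where >9): 0 7 7 3 9 2 1 → sum 29
  kept as-is: 0 7 5 0 5 6 4 → sum 27
Total = 29 + 27 = 56.
Check digit = (10 − (56 mod 10)) mod 10 = 4.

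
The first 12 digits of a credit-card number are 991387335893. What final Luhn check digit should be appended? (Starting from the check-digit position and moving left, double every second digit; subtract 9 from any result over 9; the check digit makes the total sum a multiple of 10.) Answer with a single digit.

6

Partial digits right→left: 3 9 8 5 3 3 7 8 3 1 9 9
Double every second digit counting from the check-digit position (so the 1st, 3rd, 5th, ... of the partial from the right).
  doubled (with −9 where >9): 6 7 6 5 6 9 → sum 39
  kept as-is: 9 5 3 8 1 9 → sum 35
Total = 39 + 35 = 74.
Check digit = (10 − (74 mod 10)) mod 10 = 6.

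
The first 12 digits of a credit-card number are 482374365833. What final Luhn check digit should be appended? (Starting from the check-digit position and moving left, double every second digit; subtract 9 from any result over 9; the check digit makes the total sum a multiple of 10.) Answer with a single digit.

9

Partial digits right→left: 3 3 8 5 6 3 4 7 3 2 8 4
Double every second digit counting from the check-digit position (so the 1st, 3rd, 5th, ... of the partial from the right).
  doubled (with −9 where >9): 6 7 3 8 6 7 → sum 37
  kept as-is: 3 5 3 7 2 4 → sum 24
Total = 37 + 24 = 61.
Check digit = (10 − (61 mod 10)) mod 10 = 9.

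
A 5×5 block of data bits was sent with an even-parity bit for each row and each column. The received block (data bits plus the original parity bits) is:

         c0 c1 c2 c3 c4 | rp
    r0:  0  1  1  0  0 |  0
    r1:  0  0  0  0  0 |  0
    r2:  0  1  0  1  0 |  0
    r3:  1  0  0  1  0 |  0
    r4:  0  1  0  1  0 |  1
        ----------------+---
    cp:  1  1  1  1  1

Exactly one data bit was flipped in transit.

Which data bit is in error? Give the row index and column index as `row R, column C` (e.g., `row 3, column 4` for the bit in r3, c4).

Recompute each row's even parity and compare to rp:
  r0: data parity 0, sent rp 0 → ok
  r1: data parity 0, sent rp 0 → ok
  r2: data parity 0, sent rp 0 → ok
  r3: data parity 0, sent rp 0 → ok
  r4: data parity 0, sent rp 1 → mismatch
Recompute each column's even parity and compare to cp:
  c0: data parity 1, sent cp 1 → ok
  c1: data parity 1, sent cp 1 → ok
  c2: data parity 1, sent cp 1 → ok
  c3: data parity 1, sent cp 1 → ok
  c4: data parity 0, sent cp 1 → mismatch
Exactly one row (r4) and one column (c4) fail → the flipped bit is at their intersection.

row 4, column 4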